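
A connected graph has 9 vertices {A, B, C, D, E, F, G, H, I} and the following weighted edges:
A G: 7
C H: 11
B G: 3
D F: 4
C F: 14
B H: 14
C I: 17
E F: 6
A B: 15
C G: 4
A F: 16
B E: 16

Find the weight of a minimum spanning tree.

66

Prim's algorithm from B:
Step 1: cheapest edge leaving the tree is B G (3); add G.
Step 2: cheapest edge leaving the tree is C G (4); add C.
Step 3: cheapest edge leaving the tree is A G (7); add A.
Step 4: cheapest edge leaving the tree is C H (11); add H.
Step 5: cheapest edge leaving the tree is C F (14); add F.
Step 6: cheapest edge leaving the tree is D F (4); add D.
Step 7: cheapest edge leaving the tree is E F (6); add E.
Step 8: cheapest edge leaving the tree is C I (17); add I.
MST edges: B G, C G, A G, C H, C F, D F, E F, C I; total weight 3+4+7+11+14+4+6+17 = 66.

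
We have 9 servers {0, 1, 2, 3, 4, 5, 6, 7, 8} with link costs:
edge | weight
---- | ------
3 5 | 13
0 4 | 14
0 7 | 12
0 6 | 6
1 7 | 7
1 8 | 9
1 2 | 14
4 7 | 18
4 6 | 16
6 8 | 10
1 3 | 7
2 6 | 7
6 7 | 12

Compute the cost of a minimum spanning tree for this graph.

Prim, starting at 8.
Step 1: frontier [1 8 9, 6 8 10] → take 1 8 (9); add 1.
Step 2: frontier [1 3 7, 1 7 7, 1 2 14, 6 8 10] → take 1 3 (7); add 3.
Step 3: frontier [1 7 7, 1 2 14, 3 5 13, 6 8 10] → take 1 7 (7); add 7.
Step 4: frontier [1 2 14, 3 5 13, 0 7 12, 6 7 12, 4 7 18, 6 8 10] → take 6 8 (10); add 6.
Step 5: frontier [1 2 14, 3 5 13, 0 6 6, 2 6 7, 4 6 16, 0 7 12, 4 7 18] → take 0 6 (6); add 0.
Step 6: frontier [0 4 14, 1 2 14, 3 5 13, 2 6 7, 4 6 16, 4 7 18] → take 2 6 (7); add 2.
Step 7: frontier [0 4 14, 3 5 13, 4 6 16, 4 7 18] → take 3 5 (13); add 5.
Step 8: frontier [0 4 14, 4 6 16, 4 7 18] → take 0 4 (14); add 4.
MST edges: 1 8, 1 3, 1 7, 6 8, 0 6, 2 6, 3 5, 0 4; total weight 9+7+7+10+6+7+13+14 = 73.

73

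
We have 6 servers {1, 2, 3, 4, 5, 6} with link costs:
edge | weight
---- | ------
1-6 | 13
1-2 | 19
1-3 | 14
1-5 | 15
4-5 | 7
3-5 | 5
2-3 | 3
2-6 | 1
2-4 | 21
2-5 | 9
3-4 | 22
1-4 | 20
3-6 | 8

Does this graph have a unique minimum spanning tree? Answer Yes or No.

Sort edges by weight, then run Kruskal:
2-6 (1): add. Components now {1} {2,6} {3} {4} {5}
2-3 (3): add. Components now {1} {2,3,6} {4} {5}
3-5 (5): add. Components now {1} {2,3,5,6} {4}
4-5 (7): add. Components now {1} {2,3,4,5,6}
3-6 (8): skip — 3 and 6 already connected.
2-5 (9): skip — 2 and 5 already connected.
1-6 (13): add. Components now {1,2,3,4,5,6}
Every non-tree edge has weight strictly greater than the heaviest edge on the tree path between its endpoints, so the MST is unique.

Yes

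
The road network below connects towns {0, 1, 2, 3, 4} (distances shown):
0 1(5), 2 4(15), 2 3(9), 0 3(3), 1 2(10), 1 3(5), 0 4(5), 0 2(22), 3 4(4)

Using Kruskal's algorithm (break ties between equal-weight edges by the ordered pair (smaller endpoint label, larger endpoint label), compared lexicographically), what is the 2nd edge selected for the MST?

3-4

Kruskal: consider edges lightest-first.
0 3 (3): add — endpoints in different components.
3 4 (4): add — endpoints in different components.
0 1 (5): add — endpoints in different components.
0 4 (5): skip — 0 and 4 already connected.
1 3 (5): skip — 1 and 3 already connected.
2 3 (9): add — endpoints in different components.
The 2nd edge added is 3 4.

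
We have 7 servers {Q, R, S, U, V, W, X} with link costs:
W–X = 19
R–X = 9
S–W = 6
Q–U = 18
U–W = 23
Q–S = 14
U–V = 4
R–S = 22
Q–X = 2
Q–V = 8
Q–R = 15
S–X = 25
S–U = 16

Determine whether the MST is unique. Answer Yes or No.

Yes

Kruskal's algorithm — process edges by increasing weight (ties by edge label):
Q–X (2): add. Components now {V} {S} {W} {U} {R} {Q,X}
U–V (4): add. Components now {U,V} {S} {W} {R} {Q,X}
S–W (6): add. Components now {U,V} {S,W} {R} {Q,X}
Q–V (8): add. Components now {Q,U,V,X} {S,W} {R}
R–X (9): add. Components now {Q,R,U,V,X} {S,W}
Q–S (14): add. Components now {Q,R,S,U,V,W,X}
Every non-tree edge has weight strictly greater than the heaviest edge on the tree path between its endpoints, so the MST is unique.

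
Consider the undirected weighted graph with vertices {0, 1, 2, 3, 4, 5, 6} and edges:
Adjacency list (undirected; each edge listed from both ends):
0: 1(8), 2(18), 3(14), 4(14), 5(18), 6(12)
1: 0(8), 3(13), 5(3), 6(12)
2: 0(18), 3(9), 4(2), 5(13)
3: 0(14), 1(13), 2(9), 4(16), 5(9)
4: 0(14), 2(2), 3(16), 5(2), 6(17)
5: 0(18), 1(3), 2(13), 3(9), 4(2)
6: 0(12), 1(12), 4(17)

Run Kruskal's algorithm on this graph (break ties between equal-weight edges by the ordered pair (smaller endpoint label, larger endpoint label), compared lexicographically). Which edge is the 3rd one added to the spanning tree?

1-5

Kruskal's algorithm — process edges by increasing weight (ties by edge label):
2—4 (2): add — endpoints in different components.
4—5 (2): add — endpoints in different components.
1—5 (3): add — endpoints in different components.
0—1 (8): add — endpoints in different components.
2—3 (9): add — endpoints in different components.
3—5 (9): skip — 3 and 5 already connected.
0—6 (12): add — endpoints in different components.
The 3rd edge added is 1—5.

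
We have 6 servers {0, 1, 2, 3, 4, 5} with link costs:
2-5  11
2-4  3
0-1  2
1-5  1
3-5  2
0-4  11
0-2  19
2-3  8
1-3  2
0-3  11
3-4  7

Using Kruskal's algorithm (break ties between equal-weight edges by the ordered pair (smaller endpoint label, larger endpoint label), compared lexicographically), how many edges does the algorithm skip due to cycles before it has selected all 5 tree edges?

Sort edges by weight, then run Kruskal:
1-5 (1): add. Components now {0} {1,5} {2} {3} {4}
0-1 (2): add. Components now {0,1,5} {2} {3} {4}
1-3 (2): add. Components now {0,1,3,5} {2} {4}
3-5 (2): skip — 3 and 5 already connected.
2-4 (3): add. Components now {0,1,3,5} {2,4}
3-4 (7): add. Components now {0,1,2,3,4,5}
Edges rejected before the tree was complete: 1.

1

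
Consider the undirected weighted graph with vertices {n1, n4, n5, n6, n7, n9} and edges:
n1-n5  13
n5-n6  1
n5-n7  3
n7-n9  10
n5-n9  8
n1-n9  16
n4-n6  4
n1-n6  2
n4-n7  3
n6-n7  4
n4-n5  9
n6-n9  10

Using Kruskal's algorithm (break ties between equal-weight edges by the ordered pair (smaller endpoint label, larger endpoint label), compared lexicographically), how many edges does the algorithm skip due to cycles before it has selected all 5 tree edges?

Kruskal: consider edges lightest-first.
n5-n6 (1): add. Components now {n7} {n5,n6} {n4} {n9} {n1}
n1-n6 (2): add. Components now {n7} {n1,n5,n6} {n4} {n9}
n4-n7 (3): add. Components now {n4,n7} {n1,n5,n6} {n9}
n5-n7 (3): add. Components now {n1,n4,n5,n6,n7} {n9}
n4-n6 (4): skip — n6 and n4 already connected.
n6-n7 (4): skip — n7 and n6 already connected.
n5-n9 (8): add. Components now {n1,n4,n5,n6,n7,n9}
Edges rejected before the tree was complete: 2.

2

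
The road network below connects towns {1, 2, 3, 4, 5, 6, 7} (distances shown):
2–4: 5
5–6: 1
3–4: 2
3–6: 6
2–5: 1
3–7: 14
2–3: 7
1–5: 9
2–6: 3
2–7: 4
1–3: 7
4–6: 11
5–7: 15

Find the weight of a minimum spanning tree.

20

Grow the tree from 6 using Prim:
Step 1: frontier [5–6 1, 2–6 3, 3–6 6, 4–6 11] → take 5–6 (1); add 5.
Step 2: frontier [2–5 1, 1–5 9, 5–7 15, 2–6 3, 3–6 6, 4–6 11] → take 2–5 (1); add 2.
Step 3: frontier [2–7 4, 2–4 5, 2–3 7, 1–5 9, 5–7 15, 3–6 6, 4–6 11] → take 2–7 (4); add 7.
Step 4: frontier [2–4 5, 2–3 7, 1–5 9, 3–6 6, 4–6 11, 3–7 14] → take 2–4 (5); add 4.
Step 5: frontier [2–3 7, 3–4 2, 1–5 9, 3–6 6, 3–7 14] → take 3–4 (2); add 3.
Step 6: frontier [1–3 7, 1–5 9] → take 1–3 (7); add 1.
MST edges: 5–6, 2–5, 2–7, 2–4, 3–4, 1–3; total weight 1+1+4+5+2+7 = 20.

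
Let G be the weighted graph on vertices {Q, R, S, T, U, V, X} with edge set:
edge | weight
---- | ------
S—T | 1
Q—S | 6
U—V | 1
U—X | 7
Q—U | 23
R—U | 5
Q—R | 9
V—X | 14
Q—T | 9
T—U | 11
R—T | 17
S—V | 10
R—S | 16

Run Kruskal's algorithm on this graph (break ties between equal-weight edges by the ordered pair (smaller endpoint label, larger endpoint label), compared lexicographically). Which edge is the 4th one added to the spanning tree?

Q-S

Kruskal's algorithm — process edges by increasing weight (ties by edge label):
S—T (1): add — endpoints in different components.
U—V (1): add — endpoints in different components.
R—U (5): add — endpoints in different components.
Q—S (6): add — endpoints in different components.
U—X (7): add — endpoints in different components.
Q—R (9): add — endpoints in different components.
The 4th edge added is Q—S.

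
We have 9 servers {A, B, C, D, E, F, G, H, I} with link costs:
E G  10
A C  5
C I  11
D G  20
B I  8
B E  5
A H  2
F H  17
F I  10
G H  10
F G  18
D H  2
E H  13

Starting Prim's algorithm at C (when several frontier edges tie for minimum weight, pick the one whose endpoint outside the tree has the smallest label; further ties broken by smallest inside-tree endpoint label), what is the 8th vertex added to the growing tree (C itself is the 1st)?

Grow the tree from C using Prim:
Step 1: cheapest edge leaving the tree is A C (5); add A.
Step 2: cheapest edge leaving the tree is A H (2); add H.
Step 3: cheapest edge leaving the tree is D H (2); add D.
Step 4: cheapest edge leaving the tree is G H (10); add G.
Step 5: cheapest edge leaving the tree is E G (10); add E.
Step 6: cheapest edge leaving the tree is B E (5); add B.
Step 7: cheapest edge leaving the tree is B I (8); add I.
Step 8: cheapest edge leaving the tree is F I (10); add F.
Vertex order: C, A, H, D, G, E, B, I, F. The 8th vertex is I.

I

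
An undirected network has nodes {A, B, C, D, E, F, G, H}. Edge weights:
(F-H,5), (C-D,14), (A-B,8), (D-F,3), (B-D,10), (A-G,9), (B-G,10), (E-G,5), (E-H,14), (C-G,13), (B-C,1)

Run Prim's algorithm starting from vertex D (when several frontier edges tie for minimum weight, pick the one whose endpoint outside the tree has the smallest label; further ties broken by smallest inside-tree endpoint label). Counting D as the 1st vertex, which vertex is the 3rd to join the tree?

H

Grow the tree from D using Prim:
Step 1: cheapest edge leaving the tree is D-F (3); add F.
Step 2: cheapest edge leaving the tree is F-H (5); add H.
Step 3: cheapest edge leaving the tree is B-D (10); add B.
Step 4: cheapest edge leaving the tree is B-C (1); add C.
Step 5: cheapest edge leaving the tree is A-B (8); add A.
Step 6: cheapest edge leaving the tree is A-G (9); add G.
Step 7: cheapest edge leaving the tree is E-G (5); add E.
Vertex order: D, F, H, B, C, A, G, E. The 3rd vertex is H.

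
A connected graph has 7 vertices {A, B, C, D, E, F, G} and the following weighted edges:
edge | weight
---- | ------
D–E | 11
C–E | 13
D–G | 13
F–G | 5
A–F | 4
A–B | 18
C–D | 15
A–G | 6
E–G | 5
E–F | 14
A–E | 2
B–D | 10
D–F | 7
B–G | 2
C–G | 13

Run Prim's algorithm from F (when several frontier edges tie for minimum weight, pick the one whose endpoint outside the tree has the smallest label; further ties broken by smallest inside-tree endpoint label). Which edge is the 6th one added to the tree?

C-E

Prim's algorithm from F:
Step 1: cheapest edge leaving the tree is A–F (4); add A.
Step 2: cheapest edge leaving the tree is A–E (2); add E.
Step 3: cheapest edge leaving the tree is E–G (5); add G.
Step 4: cheapest edge leaving the tree is B–G (2); add B.
Step 5: cheapest edge leaving the tree is D–F (7); add D.
Step 6: cheapest edge leaving the tree is C–E (13); add C.
The 6th edge added is C–E.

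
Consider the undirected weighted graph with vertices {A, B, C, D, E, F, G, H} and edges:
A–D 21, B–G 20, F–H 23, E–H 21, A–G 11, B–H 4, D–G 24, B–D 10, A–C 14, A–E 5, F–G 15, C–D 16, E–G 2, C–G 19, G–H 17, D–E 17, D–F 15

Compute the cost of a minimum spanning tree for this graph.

Prim's algorithm from C:
Step 1: cheapest edge leaving the tree is A–C (14); add A.
Step 2: cheapest edge leaving the tree is A–E (5); add E.
Step 3: cheapest edge leaving the tree is E–G (2); add G.
Step 4: cheapest edge leaving the tree is F–G (15); add F.
Step 5: cheapest edge leaving the tree is D–F (15); add D.
Step 6: cheapest edge leaving the tree is B–D (10); add B.
Step 7: cheapest edge leaving the tree is B–H (4); add H.
MST edges: A–C, A–E, E–G, F–G, D–F, B–D, B–H; total weight 14+5+2+15+15+10+4 = 65.

65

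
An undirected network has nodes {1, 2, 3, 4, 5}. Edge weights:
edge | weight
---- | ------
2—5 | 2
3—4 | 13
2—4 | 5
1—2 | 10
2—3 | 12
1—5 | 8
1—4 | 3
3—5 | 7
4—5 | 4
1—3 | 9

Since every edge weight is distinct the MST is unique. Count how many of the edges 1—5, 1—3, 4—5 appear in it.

Kruskal's algorithm — process edges by increasing weight (ties by edge label):
2—5 (2): add — endpoints in different components.
1—4 (3): add — endpoints in different components.
4—5 (4): add — endpoints in different components.
2—4 (5): skip — 2 and 4 already connected.
3—5 (7): add — endpoints in different components.
MST edge set: {2—5, 1—4, 4—5, 3—5}.
Of the listed edges, {4—5} are in the MST → 1.

1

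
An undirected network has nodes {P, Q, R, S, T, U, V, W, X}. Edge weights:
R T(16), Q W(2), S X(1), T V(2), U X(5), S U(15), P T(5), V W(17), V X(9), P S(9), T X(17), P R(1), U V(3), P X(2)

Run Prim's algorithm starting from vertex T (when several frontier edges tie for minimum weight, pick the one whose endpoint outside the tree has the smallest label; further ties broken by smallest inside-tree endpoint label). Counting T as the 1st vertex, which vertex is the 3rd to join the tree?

Grow the tree from T using Prim:
Step 1: cheapest edge leaving the tree is T V (2); add V.
Step 2: cheapest edge leaving the tree is U V (3); add U.
Step 3: cheapest edge leaving the tree is P T (5); add P.
Step 4: cheapest edge leaving the tree is P R (1); add R.
Step 5: cheapest edge leaving the tree is P X (2); add X.
Step 6: cheapest edge leaving the tree is S X (1); add S.
Step 7: cheapest edge leaving the tree is V W (17); add W.
Step 8: cheapest edge leaving the tree is Q W (2); add Q.
Vertex order: T, V, U, P, R, X, S, W, Q. The 3rd vertex is U.

U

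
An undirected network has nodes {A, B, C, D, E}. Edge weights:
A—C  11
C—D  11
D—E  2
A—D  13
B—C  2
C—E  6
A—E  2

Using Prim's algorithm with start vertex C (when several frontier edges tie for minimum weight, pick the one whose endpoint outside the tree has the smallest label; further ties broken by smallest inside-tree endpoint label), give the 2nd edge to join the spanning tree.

Grow the tree from C using Prim:
Step 1: frontier [B—C 2, C—E 6, A—C 11, C—D 11] → take B—C (2); add B.
Step 2: frontier [C—E 6, A—C 11, C—D 11] → take C—E (6); add E.
Step 3: frontier [A—C 11, C—D 11, A—E 2, D—E 2] → take A—E (2); add A.
Step 4: frontier [A—D 13, C—D 11, D—E 2] → take D—E (2); add D.
The 2nd edge added is C—E.

C-E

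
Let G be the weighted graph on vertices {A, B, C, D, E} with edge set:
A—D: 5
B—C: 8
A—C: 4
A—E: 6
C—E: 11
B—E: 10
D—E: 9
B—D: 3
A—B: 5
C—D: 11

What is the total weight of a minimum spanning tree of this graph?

Kruskal's algorithm — process edges by increasing weight (ties by edge label):
B—D (3): add — endpoints in different components.
A—C (4): add — endpoints in different components.
A—B (5): add — endpoints in different components.
A—D (5): skip — A and D already connected.
A—E (6): add — endpoints in different components.
MST edges: B—D, A—C, A—B, A—E; total weight 3+4+5+6 = 18.

18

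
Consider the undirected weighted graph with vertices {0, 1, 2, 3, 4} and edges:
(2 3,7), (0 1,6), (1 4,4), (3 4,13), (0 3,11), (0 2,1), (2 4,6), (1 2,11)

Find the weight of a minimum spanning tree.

Sort edges by weight, then run Kruskal:
0 2 (1): add — endpoints in different components.
1 4 (4): add — endpoints in different components.
0 1 (6): add — endpoints in different components.
2 4 (6): skip — 2 and 4 already connected.
2 3 (7): add — endpoints in different components.
MST edges: 0 2, 1 4, 0 1, 2 3; total weight 1+4+6+7 = 18.

18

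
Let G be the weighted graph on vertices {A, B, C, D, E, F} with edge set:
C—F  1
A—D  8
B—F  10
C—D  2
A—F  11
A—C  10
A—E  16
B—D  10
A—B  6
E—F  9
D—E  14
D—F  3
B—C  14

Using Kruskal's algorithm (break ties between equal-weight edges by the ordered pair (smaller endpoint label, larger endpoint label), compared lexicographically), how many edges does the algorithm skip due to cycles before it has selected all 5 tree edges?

1

Kruskal's algorithm — process edges by increasing weight (ties by edge label):
C—F (1): add — endpoints in different components.
C—D (2): add — endpoints in different components.
D—F (3): skip — D and F already connected.
A—B (6): add — endpoints in different components.
A—D (8): add — endpoints in different components.
E—F (9): add — endpoints in different components.
Edges rejected before the tree was complete: 1.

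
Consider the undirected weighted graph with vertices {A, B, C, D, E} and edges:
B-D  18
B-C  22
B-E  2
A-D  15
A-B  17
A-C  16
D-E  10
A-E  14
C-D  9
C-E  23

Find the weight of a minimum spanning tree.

Kruskal: consider edges lightest-first.
B-E (2): add — endpoints in different components.
C-D (9): add — endpoints in different components.
D-E (10): add — endpoints in different components.
A-E (14): add — endpoints in different components.
MST edges: B-E, C-D, D-E, A-E; total weight 2+9+10+14 = 35.

35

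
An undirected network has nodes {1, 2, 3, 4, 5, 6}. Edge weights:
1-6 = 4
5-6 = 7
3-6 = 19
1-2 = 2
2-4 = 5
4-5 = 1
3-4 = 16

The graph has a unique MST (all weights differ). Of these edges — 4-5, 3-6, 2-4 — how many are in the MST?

2

Kruskal's algorithm — process edges by increasing weight (ties by edge label):
4-5 (1): add. Components now {1} {2} {3} {4,5} {6}
1-2 (2): add. Components now {1,2} {3} {4,5} {6}
1-6 (4): add. Components now {1,2,6} {3} {4,5}
2-4 (5): add. Components now {1,2,4,5,6} {3}
5-6 (7): skip — 5 and 6 already connected.
3-4 (16): add. Components now {1,2,3,4,5,6}
MST edge set: {4-5, 1-2, 1-6, 2-4, 3-4}.
Of the listed edges, {4-5, 2-4} are in the MST → 2.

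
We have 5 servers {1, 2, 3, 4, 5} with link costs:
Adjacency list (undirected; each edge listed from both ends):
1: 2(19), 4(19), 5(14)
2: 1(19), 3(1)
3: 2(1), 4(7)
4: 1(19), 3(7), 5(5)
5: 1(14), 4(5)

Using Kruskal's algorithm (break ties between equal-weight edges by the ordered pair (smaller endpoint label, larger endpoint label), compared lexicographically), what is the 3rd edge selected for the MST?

Kruskal's algorithm — process edges by increasing weight (ties by edge label):
2—3 (1): add. Components now {1} {2,3} {4} {5}
4—5 (5): add. Components now {1} {2,3} {4,5}
3—4 (7): add. Components now {1} {2,3,4,5}
1—5 (14): add. Components now {1,2,3,4,5}
The 3rd edge added is 3—4.

3-4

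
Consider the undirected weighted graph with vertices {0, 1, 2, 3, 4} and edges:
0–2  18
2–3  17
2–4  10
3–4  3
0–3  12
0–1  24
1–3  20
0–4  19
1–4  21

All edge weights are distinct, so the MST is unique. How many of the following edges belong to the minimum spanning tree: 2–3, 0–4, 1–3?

Sort edges by weight, then run Kruskal:
3–4 (3): add — endpoints in different components.
2–4 (10): add — endpoints in different components.
0–3 (12): add — endpoints in different components.
2–3 (17): skip — 2 and 3 already connected.
0–2 (18): skip — 0 and 2 already connected.
0–4 (19): skip — 0 and 4 already connected.
1–3 (20): add — endpoints in different components.
MST edge set: {3–4, 2–4, 0–3, 1–3}.
Of the listed edges, {1–3} are in the MST → 1.

1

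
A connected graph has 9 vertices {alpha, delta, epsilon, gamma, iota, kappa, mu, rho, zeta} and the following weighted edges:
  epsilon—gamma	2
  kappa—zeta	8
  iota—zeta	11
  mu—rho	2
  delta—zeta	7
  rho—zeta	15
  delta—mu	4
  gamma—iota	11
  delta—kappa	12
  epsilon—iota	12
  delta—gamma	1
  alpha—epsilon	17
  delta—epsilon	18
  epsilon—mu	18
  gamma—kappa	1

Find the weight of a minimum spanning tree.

45

Sort edges by weight, then run Kruskal:
delta—gamma (1): add — endpoints in different components.
gamma—kappa (1): add — endpoints in different components.
epsilon—gamma (2): add — endpoints in different components.
mu—rho (2): add — endpoints in different components.
delta—mu (4): add — endpoints in different components.
delta—zeta (7): add — endpoints in different components.
kappa—zeta (8): skip — zeta and kappa already connected.
gamma—iota (11): add — endpoints in different components.
iota—zeta (11): skip — zeta and iota already connected.
delta—kappa (12): skip — delta and kappa already connected.
epsilon—iota (12): skip — iota and epsilon already connected.
rho—zeta (15): skip — zeta and rho already connected.
alpha—epsilon (17): add — endpoints in different components.
MST edges: delta—gamma, gamma—kappa, epsilon—gamma, mu—rho, delta—mu, delta—zeta, gamma—iota, alpha—epsilon; total weight 1+1+2+2+4+7+11+17 = 45.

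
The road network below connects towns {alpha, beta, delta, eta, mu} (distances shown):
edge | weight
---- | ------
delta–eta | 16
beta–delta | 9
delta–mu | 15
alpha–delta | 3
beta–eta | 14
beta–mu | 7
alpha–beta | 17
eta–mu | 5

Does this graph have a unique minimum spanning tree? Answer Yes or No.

Yes

Kruskal: consider edges lightest-first.
alpha–delta (3): add. Components now {eta} {alpha,delta} {mu} {beta}
eta–mu (5): add. Components now {eta,mu} {alpha,delta} {beta}
beta–mu (7): add. Components now {beta,eta,mu} {alpha,delta}
beta–delta (9): add. Components now {alpha,beta,delta,eta,mu}
Every non-tree edge has weight strictly greater than the heaviest edge on the tree path between its endpoints, so the MST is unique.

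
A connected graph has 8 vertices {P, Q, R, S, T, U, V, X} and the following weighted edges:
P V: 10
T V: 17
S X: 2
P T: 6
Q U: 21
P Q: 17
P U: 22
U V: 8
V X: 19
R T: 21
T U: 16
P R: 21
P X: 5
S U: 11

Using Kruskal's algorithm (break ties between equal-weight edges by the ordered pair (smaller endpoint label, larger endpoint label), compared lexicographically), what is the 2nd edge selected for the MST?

P-X

Kruskal: consider edges lightest-first.
S X (2): add — endpoints in different components.
P X (5): add — endpoints in different components.
P T (6): add — endpoints in different components.
U V (8): add — endpoints in different components.
P V (10): add — endpoints in different components.
S U (11): skip — S and U already connected.
T U (16): skip — T and U already connected.
P Q (17): add — endpoints in different components.
T V (17): skip — T and V already connected.
V X (19): skip — V and X already connected.
P R (21): add — endpoints in different components.
The 2nd edge added is P X.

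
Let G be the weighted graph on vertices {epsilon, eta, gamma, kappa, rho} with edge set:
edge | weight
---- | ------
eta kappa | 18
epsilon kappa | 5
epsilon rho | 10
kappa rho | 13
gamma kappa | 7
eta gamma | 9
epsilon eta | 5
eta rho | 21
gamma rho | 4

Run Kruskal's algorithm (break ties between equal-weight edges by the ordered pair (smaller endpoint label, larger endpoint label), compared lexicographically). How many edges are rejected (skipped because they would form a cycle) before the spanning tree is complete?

Kruskal: consider edges lightest-first.
gamma rho (4): add — endpoints in different components.
epsilon eta (5): add — endpoints in different components.
epsilon kappa (5): add — endpoints in different components.
gamma kappa (7): add — endpoints in different components.
Edges rejected before the tree was complete: 0.

0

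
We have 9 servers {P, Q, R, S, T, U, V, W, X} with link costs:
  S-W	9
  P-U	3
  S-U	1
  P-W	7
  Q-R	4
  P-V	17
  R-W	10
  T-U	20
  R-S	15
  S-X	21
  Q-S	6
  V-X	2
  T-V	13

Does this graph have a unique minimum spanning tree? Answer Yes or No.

Kruskal: consider edges lightest-first.
S-U (1): add — endpoints in different components.
V-X (2): add — endpoints in different components.
P-U (3): add — endpoints in different components.
Q-R (4): add — endpoints in different components.
Q-S (6): add — endpoints in different components.
P-W (7): add — endpoints in different components.
S-W (9): skip — W and S already connected.
R-W (10): skip — R and W already connected.
T-V (13): add — endpoints in different components.
R-S (15): skip — R and S already connected.
P-V (17): add — endpoints in different components.
Every non-tree edge has weight strictly greater than the heaviest edge on the tree path between its endpoints, so the MST is unique.

Yes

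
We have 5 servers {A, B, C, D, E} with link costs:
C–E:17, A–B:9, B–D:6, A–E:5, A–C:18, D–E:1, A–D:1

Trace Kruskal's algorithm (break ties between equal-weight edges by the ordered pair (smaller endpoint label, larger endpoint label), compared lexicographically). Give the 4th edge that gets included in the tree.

Kruskal: consider edges lightest-first.
A–D (1): add. Components now {A,D} {B} {C} {E}
D–E (1): add. Components now {A,D,E} {B} {C}
A–E (5): skip — A and E already connected.
B–D (6): add. Components now {A,B,D,E} {C}
A–B (9): skip — A and B already connected.
C–E (17): add. Components now {A,B,C,D,E}
The 4th edge added is C–E.

C-E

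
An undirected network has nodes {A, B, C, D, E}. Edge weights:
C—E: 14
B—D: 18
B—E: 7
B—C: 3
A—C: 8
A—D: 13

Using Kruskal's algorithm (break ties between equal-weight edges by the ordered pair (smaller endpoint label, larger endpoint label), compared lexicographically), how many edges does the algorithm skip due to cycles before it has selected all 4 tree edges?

Kruskal: consider edges lightest-first.
B—C (3): add. Components now {A} {B,C} {D} {E}
B—E (7): add. Components now {A} {B,C,E} {D}
A—C (8): add. Components now {A,B,C,E} {D}
A—D (13): add. Components now {A,B,C,D,E}
Edges rejected before the tree was complete: 0.

0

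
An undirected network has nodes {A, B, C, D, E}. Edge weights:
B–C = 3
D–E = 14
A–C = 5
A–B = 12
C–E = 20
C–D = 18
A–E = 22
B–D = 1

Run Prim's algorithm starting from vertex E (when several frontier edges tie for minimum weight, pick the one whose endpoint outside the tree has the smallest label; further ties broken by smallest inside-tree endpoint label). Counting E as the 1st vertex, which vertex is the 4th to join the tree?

Prim's algorithm from E:
Step 1: cheapest edge leaving the tree is D–E (14); add D.
Step 2: cheapest edge leaving the tree is B–D (1); add B.
Step 3: cheapest edge leaving the tree is B–C (3); add C.
Step 4: cheapest edge leaving the tree is A–C (5); add A.
Vertex order: E, D, B, C, A. The 4th vertex is C.

C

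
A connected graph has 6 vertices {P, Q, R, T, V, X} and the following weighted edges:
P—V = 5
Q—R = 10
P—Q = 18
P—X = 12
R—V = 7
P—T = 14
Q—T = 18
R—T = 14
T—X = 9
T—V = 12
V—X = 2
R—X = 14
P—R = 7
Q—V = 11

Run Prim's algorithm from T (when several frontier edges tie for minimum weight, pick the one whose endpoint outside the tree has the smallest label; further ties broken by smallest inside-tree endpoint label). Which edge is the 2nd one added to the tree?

Prim's algorithm from T:
Step 1: frontier [T—X 9, T—V 12, P—T 14, R—T 14, Q—T 18] → take T—X (9); add X.
Step 2: frontier [T—V 12, P—T 14, R—T 14, Q—T 18, V—X 2, P—X 12, R—X 14] → take V—X (2); add V.
Step 3: frontier [P—T 14, R—T 14, Q—T 18, P—V 5, R—V 7, Q—V 11, P—X 12, R—X 14] → take P—V (5); add P.
Step 4: frontier [P—R 7, P—Q 18, R—T 14, Q—T 18, R—V 7, Q—V 11, R—X 14] → take P—R (7); add R.
Step 5: frontier [P—Q 18, Q—R 10, Q—T 18, Q—V 11] → take Q—R (10); add Q.
The 2nd edge added is V—X.

V-X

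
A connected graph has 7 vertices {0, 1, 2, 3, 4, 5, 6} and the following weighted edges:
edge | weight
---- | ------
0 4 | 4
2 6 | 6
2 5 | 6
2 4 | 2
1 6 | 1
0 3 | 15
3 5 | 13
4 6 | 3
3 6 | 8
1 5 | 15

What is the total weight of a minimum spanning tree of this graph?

24

Prim, starting at 0.
Step 1: frontier [0 4 4, 0 3 15] → take 0 4 (4); add 4.
Step 2: frontier [0 3 15, 2 4 2, 4 6 3] → take 2 4 (2); add 2.
Step 3: frontier [0 3 15, 2 5 6, 2 6 6, 4 6 3] → take 4 6 (3); add 6.
Step 4: frontier [0 3 15, 2 5 6, 1 6 1, 3 6 8] → take 1 6 (1); add 1.
Step 5: frontier [0 3 15, 1 5 15, 2 5 6, 3 6 8] → take 2 5 (6); add 5.
Step 6: frontier [0 3 15, 3 5 13, 3 6 8] → take 3 6 (8); add 3.
MST edges: 0 4, 2 4, 4 6, 1 6, 2 5, 3 6; total weight 4+2+3+1+6+8 = 24.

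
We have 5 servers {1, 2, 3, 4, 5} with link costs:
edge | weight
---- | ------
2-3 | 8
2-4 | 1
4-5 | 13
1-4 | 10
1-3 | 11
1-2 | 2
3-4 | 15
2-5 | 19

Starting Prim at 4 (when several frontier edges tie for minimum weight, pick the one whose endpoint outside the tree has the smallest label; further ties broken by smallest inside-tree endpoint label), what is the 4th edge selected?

Prim, starting at 4.
Step 1: frontier [2-4 1, 1-4 10, 4-5 13, 3-4 15] → take 2-4 (1); add 2.
Step 2: frontier [1-2 2, 2-3 8, 2-5 19, 1-4 10, 4-5 13, 3-4 15] → take 1-2 (2); add 1.
Step 3: frontier [1-3 11, 2-3 8, 2-5 19, 4-5 13, 3-4 15] → take 2-3 (8); add 3.
Step 4: frontier [2-5 19, 4-5 13] → take 4-5 (13); add 5.
The 4th edge added is 4-5.

4-5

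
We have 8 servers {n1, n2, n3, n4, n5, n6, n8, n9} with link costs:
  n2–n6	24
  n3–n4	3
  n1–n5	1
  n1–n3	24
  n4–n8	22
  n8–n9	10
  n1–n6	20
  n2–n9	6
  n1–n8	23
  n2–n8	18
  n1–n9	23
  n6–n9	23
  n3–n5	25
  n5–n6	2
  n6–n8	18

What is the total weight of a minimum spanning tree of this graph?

62

Sort edges by weight, then run Kruskal:
n1–n5 (1): add — endpoints in different components.
n5–n6 (2): add — endpoints in different components.
n3–n4 (3): add — endpoints in different components.
n2–n9 (6): add — endpoints in different components.
n8–n9 (10): add — endpoints in different components.
n2–n8 (18): skip — n2 and n8 already connected.
n6–n8 (18): add — endpoints in different components.
n1–n6 (20): skip — n6 and n1 already connected.
n4–n8 (22): add — endpoints in different components.
MST edges: n1–n5, n5–n6, n3–n4, n2–n9, n8–n9, n6–n8, n4–n8; total weight 1+2+3+6+10+18+22 = 62.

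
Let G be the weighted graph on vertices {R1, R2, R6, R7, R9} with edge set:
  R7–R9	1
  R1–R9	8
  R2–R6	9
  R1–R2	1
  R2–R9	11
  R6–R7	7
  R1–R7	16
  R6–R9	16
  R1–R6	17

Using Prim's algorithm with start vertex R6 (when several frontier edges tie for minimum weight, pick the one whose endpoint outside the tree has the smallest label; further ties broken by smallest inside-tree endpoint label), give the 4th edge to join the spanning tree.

R1-R2

Grow the tree from R6 using Prim:
Step 1: cheapest edge leaving the tree is R6–R7 (7); add R7.
Step 2: cheapest edge leaving the tree is R7–R9 (1); add R9.
Step 3: cheapest edge leaving the tree is R1–R9 (8); add R1.
Step 4: cheapest edge leaving the tree is R1–R2 (1); add R2.
The 4th edge added is R1–R2.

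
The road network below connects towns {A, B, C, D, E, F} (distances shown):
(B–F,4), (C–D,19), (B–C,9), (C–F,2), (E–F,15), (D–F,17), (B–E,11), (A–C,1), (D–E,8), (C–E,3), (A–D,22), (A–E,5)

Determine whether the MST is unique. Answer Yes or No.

Kruskal: consider edges lightest-first.
A–C (1): add — endpoints in different components.
C–F (2): add — endpoints in different components.
C–E (3): add — endpoints in different components.
B–F (4): add — endpoints in different components.
A–E (5): skip — A and E already connected.
D–E (8): add — endpoints in different components.
Every non-tree edge has weight strictly greater than the heaviest edge on the tree path between its endpoints, so the MST is unique.

Yes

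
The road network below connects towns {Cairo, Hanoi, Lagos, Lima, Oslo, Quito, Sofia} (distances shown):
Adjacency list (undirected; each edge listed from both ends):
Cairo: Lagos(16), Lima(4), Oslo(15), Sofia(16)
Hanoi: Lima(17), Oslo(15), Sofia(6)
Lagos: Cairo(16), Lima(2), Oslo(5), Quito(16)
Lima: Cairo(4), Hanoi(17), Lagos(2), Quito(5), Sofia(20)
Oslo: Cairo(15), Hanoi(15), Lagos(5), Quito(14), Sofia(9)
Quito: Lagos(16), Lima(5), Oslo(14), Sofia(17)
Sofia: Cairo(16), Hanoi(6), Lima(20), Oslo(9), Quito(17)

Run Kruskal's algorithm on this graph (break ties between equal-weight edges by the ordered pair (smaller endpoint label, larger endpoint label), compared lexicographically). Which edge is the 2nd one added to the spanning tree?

Cairo-Lima

Kruskal's algorithm — process edges by increasing weight (ties by edge label):
Lagos Lima (2): add — endpoints in different components.
Cairo Lima (4): add — endpoints in different components.
Lagos Oslo (5): add — endpoints in different components.
Lima Quito (5): add — endpoints in different components.
Hanoi Sofia (6): add — endpoints in different components.
Oslo Sofia (9): add — endpoints in different components.
The 2nd edge added is Cairo Lima.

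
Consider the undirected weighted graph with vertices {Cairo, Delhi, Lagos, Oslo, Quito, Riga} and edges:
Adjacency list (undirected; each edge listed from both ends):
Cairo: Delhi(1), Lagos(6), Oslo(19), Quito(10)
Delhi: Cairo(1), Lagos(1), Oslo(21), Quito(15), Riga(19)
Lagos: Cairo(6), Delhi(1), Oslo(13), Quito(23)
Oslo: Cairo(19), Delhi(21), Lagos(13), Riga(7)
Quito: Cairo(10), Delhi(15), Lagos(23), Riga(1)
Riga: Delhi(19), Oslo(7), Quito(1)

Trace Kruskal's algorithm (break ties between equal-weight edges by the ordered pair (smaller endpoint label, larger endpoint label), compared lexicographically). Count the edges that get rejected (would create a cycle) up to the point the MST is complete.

Kruskal: consider edges lightest-first.
Cairo Delhi (1): add — endpoints in different components.
Delhi Lagos (1): add — endpoints in different components.
Quito Riga (1): add — endpoints in different components.
Cairo Lagos (6): skip — Lagos and Cairo already connected.
Oslo Riga (7): add — endpoints in different components.
Cairo Quito (10): add — endpoints in different components.
Edges rejected before the tree was complete: 1.

1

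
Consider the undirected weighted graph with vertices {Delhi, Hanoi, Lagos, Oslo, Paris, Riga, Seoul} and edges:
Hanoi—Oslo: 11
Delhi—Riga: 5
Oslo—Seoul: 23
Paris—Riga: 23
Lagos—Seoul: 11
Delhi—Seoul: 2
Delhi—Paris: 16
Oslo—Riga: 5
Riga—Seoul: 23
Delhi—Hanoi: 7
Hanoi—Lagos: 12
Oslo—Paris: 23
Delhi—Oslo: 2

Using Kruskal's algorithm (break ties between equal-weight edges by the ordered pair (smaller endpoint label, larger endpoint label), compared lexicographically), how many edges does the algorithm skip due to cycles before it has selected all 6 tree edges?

3

Kruskal's algorithm — process edges by increasing weight (ties by edge label):
Delhi—Oslo (2): add. Components now {Paris} {Delhi,Oslo} {Hanoi} {Riga} {Lagos} {Seoul}
Delhi—Seoul (2): add. Components now {Paris} {Delhi,Oslo,Seoul} {Hanoi} {Riga} {Lagos}
Delhi—Riga (5): add. Components now {Paris} {Delhi,Oslo,Riga,Seoul} {Hanoi} {Lagos}
Oslo—Riga (5): skip — Oslo and Riga already connected.
Delhi—Hanoi (7): add. Components now {Paris} {Delhi,Hanoi,Oslo,Riga,Seoul} {Lagos}
Hanoi—Oslo (11): skip — Oslo and Hanoi already connected.
Lagos—Seoul (11): add. Components now {Paris} {Delhi,Hanoi,Lagos,Oslo,Riga,Seoul}
Hanoi—Lagos (12): skip — Hanoi and Lagos already connected.
Delhi—Paris (16): add. Components now {Delhi,Hanoi,Lagos,Oslo,Paris,Riga,Seoul}
Edges rejected before the tree was complete: 3.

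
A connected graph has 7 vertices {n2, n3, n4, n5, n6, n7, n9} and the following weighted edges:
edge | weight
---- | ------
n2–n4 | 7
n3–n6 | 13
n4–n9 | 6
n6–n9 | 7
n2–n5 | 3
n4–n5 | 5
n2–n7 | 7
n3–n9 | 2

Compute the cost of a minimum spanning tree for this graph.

Kruskal's algorithm — process edges by increasing weight (ties by edge label):
n3–n9 (2): add. Components now {n7} {n3,n9} {n5} {n6} {n4} {n2}
n2–n5 (3): add. Components now {n7} {n3,n9} {n2,n5} {n6} {n4}
n4–n5 (5): add. Components now {n7} {n3,n9} {n2,n4,n5} {n6}
n4–n9 (6): add. Components now {n7} {n2,n3,n4,n5,n9} {n6}
n2–n4 (7): skip — n4 and n2 already connected.
n2–n7 (7): add. Components now {n2,n3,n4,n5,n7,n9} {n6}
n6–n9 (7): add. Components now {n2,n3,n4,n5,n6,n7,n9}
MST edges: n3–n9, n2–n5, n4–n5, n4–n9, n2–n7, n6–n9; total weight 2+3+5+6+7+7 = 30.

30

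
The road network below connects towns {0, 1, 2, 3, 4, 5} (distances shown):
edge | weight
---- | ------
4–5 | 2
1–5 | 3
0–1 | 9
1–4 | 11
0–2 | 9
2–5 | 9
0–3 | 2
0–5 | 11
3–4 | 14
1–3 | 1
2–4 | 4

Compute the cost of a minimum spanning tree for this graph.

12

Sort edges by weight, then run Kruskal:
1–3 (1): add. Components now {0} {1,3} {2} {4} {5}
0–3 (2): add. Components now {0,1,3} {2} {4} {5}
4–5 (2): add. Components now {0,1,3} {2} {4,5}
1–5 (3): add. Components now {0,1,3,4,5} {2}
2–4 (4): add. Components now {0,1,2,3,4,5}
MST edges: 1–3, 0–3, 4–5, 1–5, 2–4; total weight 1+2+2+3+4 = 12.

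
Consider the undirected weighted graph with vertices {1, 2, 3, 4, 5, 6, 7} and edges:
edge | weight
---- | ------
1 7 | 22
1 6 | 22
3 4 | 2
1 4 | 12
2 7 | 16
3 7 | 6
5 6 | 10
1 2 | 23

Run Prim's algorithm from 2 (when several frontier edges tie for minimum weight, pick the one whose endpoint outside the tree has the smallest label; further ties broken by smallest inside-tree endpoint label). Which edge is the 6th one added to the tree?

Prim, starting at 2.
Step 1: frontier [2 7 16, 1 2 23] → take 2 7 (16); add 7.
Step 2: frontier [1 2 23, 3 7 6, 1 7 22] → take 3 7 (6); add 3.
Step 3: frontier [1 2 23, 3 4 2, 1 7 22] → take 3 4 (2); add 4.
Step 4: frontier [1 2 23, 1 4 12, 1 7 22] → take 1 4 (12); add 1.
Step 5: frontier [1 6 22] → take 1 6 (22); add 6.
Step 6: frontier [5 6 10] → take 5 6 (10); add 5.
The 6th edge added is 5 6.

5-6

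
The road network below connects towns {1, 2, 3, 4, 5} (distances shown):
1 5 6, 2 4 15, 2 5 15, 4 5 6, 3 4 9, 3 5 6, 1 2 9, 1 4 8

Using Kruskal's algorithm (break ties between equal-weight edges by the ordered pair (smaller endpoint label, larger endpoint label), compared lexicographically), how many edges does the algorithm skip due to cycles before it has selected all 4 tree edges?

1

Kruskal: consider edges lightest-first.
1 5 (6): add. Components now {1,5} {2} {3} {4}
3 5 (6): add. Components now {1,3,5} {2} {4}
4 5 (6): add. Components now {1,3,4,5} {2}
1 4 (8): skip — 1 and 4 already connected.
1 2 (9): add. Components now {1,2,3,4,5}
Edges rejected before the tree was complete: 1.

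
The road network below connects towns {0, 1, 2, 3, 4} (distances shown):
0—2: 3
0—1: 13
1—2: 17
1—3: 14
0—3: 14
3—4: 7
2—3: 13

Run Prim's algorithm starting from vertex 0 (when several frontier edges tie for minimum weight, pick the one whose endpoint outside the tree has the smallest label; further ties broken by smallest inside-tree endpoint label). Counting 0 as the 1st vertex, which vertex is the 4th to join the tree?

3

Prim, starting at 0.
Step 1: frontier [0—2 3, 0—1 13, 0—3 14] → take 0—2 (3); add 2.
Step 2: frontier [0—1 13, 0—3 14, 2—3 13, 1—2 17] → take 0—1 (13); add 1.
Step 3: frontier [0—3 14, 1—3 14, 2—3 13] → take 2—3 (13); add 3.
Step 4: frontier [3—4 7] → take 3—4 (7); add 4.
Vertex order: 0, 2, 1, 3, 4. The 4th vertex is 3.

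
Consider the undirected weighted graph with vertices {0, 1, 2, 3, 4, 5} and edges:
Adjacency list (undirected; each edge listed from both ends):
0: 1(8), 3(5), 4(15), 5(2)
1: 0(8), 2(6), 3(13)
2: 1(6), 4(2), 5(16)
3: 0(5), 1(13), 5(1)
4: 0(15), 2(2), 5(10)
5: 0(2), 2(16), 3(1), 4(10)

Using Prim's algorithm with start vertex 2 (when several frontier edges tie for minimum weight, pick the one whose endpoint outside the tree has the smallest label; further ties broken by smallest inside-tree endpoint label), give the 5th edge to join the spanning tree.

3-5

Grow the tree from 2 using Prim:
Step 1: frontier [2 4 2, 1 2 6, 2 5 16] → take 2 4 (2); add 4.
Step 2: frontier [1 2 6, 2 5 16, 4 5 10, 0 4 15] → take 1 2 (6); add 1.
Step 3: frontier [0 1 8, 1 3 13, 2 5 16, 4 5 10, 0 4 15] → take 0 1 (8); add 0.
Step 4: frontier [0 5 2, 0 3 5, 1 3 13, 2 5 16, 4 5 10] → take 0 5 (2); add 5.
Step 5: frontier [0 3 5, 1 3 13, 3 5 1] → take 3 5 (1); add 3.
The 5th edge added is 3 5.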